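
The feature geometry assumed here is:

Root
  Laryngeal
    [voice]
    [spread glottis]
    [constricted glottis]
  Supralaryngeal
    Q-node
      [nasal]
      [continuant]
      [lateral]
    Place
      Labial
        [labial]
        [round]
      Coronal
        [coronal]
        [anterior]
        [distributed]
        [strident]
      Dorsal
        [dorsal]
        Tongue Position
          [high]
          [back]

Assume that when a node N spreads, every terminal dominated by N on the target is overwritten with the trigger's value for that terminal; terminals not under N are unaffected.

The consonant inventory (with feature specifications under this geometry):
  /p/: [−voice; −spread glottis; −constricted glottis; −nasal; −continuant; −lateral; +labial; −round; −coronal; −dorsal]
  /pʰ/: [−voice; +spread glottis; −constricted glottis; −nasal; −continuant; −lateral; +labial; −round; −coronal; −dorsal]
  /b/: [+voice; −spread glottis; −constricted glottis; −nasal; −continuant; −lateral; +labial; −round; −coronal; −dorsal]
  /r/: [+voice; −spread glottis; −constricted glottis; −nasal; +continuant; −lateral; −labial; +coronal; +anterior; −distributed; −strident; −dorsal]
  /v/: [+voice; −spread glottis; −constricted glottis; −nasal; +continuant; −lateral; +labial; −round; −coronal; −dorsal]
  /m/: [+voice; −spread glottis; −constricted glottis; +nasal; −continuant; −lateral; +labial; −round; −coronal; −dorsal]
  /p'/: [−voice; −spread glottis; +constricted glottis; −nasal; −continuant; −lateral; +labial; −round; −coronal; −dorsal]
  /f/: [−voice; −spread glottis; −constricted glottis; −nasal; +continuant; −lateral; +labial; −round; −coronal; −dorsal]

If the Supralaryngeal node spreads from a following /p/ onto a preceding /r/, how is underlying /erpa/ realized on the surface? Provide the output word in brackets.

Terminals under Supralaryngeal in this geometry: [nasal], [continuant], [lateral], [labial], [round], [coronal], [anterior], [distributed], [strident], [dorsal], [high], [back].
Spreading Supralaryngeal from /p/ onto /r/ replaces those values with /p/'s: [−nasal], [−continuant], [−lateral], [+labial], [−round], [−coronal], [−dorsal]. Features outside Supralaryngeal ([voice], [spread glottis], [constricted glottis]) stay as in /r/.
Among the inventory, only /b/ has exactly this specification, giving the surface form [ebpa].

[ebpa]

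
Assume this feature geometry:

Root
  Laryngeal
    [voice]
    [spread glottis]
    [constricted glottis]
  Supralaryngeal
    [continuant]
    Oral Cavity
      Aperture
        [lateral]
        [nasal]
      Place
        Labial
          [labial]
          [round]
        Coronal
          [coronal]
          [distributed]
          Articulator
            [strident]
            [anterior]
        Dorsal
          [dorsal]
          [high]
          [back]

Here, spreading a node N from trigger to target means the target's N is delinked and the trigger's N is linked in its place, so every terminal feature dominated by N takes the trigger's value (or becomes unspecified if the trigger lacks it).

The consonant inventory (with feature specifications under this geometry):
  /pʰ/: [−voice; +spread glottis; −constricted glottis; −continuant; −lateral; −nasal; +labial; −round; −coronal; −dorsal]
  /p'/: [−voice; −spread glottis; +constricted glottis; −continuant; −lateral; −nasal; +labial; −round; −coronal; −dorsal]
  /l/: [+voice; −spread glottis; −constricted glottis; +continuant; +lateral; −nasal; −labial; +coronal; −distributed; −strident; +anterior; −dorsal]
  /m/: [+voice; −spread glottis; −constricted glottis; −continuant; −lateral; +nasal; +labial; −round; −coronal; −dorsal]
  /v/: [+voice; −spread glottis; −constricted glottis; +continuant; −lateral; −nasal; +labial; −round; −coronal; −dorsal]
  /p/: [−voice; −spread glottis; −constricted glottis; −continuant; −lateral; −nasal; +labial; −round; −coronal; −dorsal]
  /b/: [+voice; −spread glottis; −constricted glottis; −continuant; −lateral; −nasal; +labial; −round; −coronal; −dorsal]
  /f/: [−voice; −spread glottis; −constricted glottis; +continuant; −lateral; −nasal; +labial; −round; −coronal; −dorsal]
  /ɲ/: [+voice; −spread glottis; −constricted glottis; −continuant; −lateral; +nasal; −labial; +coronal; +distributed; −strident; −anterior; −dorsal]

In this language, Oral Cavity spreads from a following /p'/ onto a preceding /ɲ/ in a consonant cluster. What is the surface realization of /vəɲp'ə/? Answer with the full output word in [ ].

The Oral Cavity node dominates the terminals [lateral], [nasal], [labial], [round], [coronal], [distributed], [strident], [anterior], [dorsal], [high], [back].
After delinking /ɲ/'s Oral Cavity and linking /p'/'s, the affected terminals become [−lateral], [−nasal], [+labial], [−round], [−coronal], [−dorsal]; [voice], [spread glottis], [constricted glottis], … (outside Oral Cavity) are retained from /ɲ/.
The resulting bundle matches /b/ in the inventory; substituting it for /ɲ/ gives [vəbp'ə].

[vəbp'ə]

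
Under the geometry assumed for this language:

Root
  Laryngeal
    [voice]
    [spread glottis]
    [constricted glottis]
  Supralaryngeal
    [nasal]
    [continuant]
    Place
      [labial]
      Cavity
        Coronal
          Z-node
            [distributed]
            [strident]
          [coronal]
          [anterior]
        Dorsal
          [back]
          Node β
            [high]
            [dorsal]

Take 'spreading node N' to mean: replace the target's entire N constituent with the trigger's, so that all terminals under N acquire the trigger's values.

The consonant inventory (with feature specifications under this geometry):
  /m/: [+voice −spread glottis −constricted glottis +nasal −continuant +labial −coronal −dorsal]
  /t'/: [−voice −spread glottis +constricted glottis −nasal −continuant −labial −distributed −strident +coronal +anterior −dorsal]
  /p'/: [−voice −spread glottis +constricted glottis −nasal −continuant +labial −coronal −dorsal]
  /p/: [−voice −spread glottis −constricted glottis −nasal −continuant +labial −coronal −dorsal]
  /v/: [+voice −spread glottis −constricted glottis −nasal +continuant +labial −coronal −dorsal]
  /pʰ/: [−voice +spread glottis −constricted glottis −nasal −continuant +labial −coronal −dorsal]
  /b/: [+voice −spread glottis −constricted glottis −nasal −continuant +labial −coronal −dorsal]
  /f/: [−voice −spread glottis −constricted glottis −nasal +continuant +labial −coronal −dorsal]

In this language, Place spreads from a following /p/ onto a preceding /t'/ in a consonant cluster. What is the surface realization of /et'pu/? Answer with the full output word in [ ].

[ep'pu]

The Place node dominates the terminals [labial], [distributed], [strident], [coronal], [anterior], [back], [high], [dorsal].
Spreading Place from /p/ onto /t'/ replaces those values with /p/'s: [+labial], [−coronal], [−dorsal]. Features outside Place ([voice], [spread glottis], [constricted glottis], …) stay as in /t'/.
This feature bundle is that of [p'], so /et'pu/ surfaces as [ep'pu].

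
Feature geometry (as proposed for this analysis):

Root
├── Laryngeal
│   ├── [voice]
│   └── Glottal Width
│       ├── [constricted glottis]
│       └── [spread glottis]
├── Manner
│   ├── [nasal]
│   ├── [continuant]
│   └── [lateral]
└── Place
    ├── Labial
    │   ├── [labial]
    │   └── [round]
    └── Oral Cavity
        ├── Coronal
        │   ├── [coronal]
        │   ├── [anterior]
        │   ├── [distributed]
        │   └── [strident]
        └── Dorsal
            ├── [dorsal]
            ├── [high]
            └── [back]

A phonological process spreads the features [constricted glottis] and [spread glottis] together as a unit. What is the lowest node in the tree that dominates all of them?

Glottal Width

[constricted glottis]: Root > Laryngeal > Glottal Width > [constricted glottis].
[spread glottis]: Root > Laryngeal > Glottal Width > [spread glottis].
The listed terminals split across distinct daughters of Glottal Width, so Glottal Width itself is the smallest node containing them all.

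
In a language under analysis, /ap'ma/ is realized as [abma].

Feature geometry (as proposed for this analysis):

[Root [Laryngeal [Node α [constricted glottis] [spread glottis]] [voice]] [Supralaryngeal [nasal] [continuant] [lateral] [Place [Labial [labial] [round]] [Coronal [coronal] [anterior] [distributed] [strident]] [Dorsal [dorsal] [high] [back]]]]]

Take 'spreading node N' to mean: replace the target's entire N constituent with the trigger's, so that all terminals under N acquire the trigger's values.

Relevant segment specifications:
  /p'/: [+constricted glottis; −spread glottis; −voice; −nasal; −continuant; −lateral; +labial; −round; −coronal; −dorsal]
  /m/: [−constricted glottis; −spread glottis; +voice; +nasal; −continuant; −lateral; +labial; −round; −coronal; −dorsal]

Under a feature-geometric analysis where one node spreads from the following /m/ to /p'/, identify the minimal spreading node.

Feature comparison: [voice], [constricted glottis] differ between /p'/ and [b]; the remaining terminals match.
In this geometry the lowest node dominating all of them is Laryngeal: every daughter of Laryngeal dominates only a proper subset, so no lower node suffices.
Delinking /p'/'s Laryngeal and associating /m/'s Laryngeal gives precisely the feature bundle of [b].
[nasal] — on which /m/ differs from /p'/ — is unchanged, so Root cannot have spread; the constituent is no larger than Laryngeal.

Laryngeal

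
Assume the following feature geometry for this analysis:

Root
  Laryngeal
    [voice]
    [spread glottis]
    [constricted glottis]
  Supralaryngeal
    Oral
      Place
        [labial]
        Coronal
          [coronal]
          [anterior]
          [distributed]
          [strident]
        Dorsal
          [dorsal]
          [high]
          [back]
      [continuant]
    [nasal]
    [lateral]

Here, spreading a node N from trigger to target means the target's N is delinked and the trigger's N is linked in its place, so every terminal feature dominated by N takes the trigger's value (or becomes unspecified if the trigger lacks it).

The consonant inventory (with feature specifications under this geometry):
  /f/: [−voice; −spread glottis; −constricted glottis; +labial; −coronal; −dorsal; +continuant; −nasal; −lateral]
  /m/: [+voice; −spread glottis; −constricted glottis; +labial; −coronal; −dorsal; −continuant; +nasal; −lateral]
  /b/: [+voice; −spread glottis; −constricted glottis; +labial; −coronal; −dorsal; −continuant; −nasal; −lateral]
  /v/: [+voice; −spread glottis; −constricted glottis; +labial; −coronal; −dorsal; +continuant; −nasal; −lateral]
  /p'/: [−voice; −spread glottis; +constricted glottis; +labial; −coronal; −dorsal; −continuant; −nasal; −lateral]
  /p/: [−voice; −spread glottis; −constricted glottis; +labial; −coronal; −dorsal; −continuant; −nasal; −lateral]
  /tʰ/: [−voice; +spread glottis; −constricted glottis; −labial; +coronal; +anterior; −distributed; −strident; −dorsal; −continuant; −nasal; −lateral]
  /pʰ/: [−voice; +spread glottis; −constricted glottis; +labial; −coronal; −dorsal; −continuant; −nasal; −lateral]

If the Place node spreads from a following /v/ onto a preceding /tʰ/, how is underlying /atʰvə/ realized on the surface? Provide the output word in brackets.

[apʰvə]

The Place node dominates the terminals [labial], [coronal], [anterior], [distributed], [strident], [dorsal], [high], [back].
After delinking /tʰ/'s Place and linking /v/'s, the affected terminals become [+labial], [−coronal], [−dorsal]; [voice], [spread glottis], [constricted glottis], … (outside Place) are retained from /tʰ/.
This feature bundle is that of [pʰ], so /atʰvə/ surfaces as [apʰvə].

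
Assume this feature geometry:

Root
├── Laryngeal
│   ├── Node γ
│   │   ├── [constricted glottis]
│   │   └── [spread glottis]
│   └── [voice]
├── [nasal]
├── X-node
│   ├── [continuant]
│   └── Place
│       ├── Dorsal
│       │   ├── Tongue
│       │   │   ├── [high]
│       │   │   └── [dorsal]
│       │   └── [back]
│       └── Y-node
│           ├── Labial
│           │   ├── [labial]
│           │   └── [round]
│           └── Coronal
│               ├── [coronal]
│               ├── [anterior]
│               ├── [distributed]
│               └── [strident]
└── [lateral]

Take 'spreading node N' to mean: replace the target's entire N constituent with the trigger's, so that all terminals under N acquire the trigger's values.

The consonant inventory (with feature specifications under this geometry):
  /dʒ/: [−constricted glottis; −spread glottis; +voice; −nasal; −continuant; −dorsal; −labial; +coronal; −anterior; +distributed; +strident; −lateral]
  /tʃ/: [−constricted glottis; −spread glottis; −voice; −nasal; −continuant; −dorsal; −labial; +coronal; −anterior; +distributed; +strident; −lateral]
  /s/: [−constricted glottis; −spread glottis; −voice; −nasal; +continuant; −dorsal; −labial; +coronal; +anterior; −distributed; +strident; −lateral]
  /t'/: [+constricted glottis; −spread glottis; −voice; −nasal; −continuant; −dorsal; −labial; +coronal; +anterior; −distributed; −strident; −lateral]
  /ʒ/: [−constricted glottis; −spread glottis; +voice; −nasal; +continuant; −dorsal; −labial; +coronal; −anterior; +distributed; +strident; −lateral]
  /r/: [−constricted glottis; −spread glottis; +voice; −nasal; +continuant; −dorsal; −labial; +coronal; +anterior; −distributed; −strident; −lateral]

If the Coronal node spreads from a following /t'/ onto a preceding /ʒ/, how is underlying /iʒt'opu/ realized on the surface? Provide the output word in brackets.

Coronal immediately or transitively dominates [coronal], [anterior], [distributed], [strident].
Spreading Coronal from /t'/ onto /ʒ/ replaces those values with /t'/'s: [+coronal], [+anterior], [−distributed], [−strident]. Features outside Coronal ([constricted glottis], [spread glottis], [voice], …) stay as in /ʒ/.
This feature bundle is that of [r], so /iʒt'opu/ surfaces as [irt'opu].

[irt'opu]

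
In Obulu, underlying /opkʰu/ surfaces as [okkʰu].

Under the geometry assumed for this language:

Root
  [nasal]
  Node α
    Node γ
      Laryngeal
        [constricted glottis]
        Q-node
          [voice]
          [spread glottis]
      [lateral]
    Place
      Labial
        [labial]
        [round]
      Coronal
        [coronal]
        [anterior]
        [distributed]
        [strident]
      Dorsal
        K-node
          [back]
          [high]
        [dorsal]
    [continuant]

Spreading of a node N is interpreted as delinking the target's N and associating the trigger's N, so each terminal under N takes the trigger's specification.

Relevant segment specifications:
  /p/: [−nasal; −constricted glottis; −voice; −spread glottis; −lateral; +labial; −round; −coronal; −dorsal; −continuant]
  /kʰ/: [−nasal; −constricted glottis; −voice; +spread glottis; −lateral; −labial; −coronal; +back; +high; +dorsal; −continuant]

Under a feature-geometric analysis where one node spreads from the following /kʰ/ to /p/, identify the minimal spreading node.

The alternation /p/ → [k] changes [labial], [round], [dorsal], [high], [back] and nothing else.
These terminals are all dominated by Place, and no proper subconstituent of Place covers them all; Place is their lowest common ancestor.
If Place spreads, every terminal under it takes /kʰ/'s value, producing [k] as observed.
Had Node α or a higher node spread, [spread glottis] would have taken /kʰ/'s value; it stays as in /p/, confirming the spreading constituent is exactly Place.

Place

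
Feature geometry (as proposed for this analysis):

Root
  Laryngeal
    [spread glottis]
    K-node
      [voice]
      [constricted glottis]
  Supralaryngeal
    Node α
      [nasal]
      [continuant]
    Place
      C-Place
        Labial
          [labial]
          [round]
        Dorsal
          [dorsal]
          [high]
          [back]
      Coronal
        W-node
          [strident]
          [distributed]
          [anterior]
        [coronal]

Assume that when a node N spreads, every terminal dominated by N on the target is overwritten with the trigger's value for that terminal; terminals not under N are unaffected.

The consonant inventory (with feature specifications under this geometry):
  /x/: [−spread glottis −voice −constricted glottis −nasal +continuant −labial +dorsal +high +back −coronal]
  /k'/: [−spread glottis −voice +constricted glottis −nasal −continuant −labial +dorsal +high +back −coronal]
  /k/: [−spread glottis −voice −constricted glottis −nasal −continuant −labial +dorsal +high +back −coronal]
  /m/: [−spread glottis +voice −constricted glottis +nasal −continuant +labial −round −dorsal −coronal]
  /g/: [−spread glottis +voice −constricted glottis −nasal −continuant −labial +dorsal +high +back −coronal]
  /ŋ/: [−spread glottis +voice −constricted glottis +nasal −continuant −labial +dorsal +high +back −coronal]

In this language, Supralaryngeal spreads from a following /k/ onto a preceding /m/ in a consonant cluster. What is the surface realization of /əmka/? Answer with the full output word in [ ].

[əgka]

The Supralaryngeal node dominates the terminals [nasal], [continuant], [labial], [round], [dorsal], [high], [back], [strident], [distributed], [anterior], [coronal].
Spreading Supralaryngeal from /k/ onto /m/ replaces those values with /k/'s: [−nasal], [−continuant], [−labial], [+dorsal], [+high], [+back], [−coronal]. Features outside Supralaryngeal ([spread glottis], [voice], [constricted glottis]) stay as in /m/.
The resulting bundle matches /g/ in the inventory; substituting it for /m/ gives [əgka].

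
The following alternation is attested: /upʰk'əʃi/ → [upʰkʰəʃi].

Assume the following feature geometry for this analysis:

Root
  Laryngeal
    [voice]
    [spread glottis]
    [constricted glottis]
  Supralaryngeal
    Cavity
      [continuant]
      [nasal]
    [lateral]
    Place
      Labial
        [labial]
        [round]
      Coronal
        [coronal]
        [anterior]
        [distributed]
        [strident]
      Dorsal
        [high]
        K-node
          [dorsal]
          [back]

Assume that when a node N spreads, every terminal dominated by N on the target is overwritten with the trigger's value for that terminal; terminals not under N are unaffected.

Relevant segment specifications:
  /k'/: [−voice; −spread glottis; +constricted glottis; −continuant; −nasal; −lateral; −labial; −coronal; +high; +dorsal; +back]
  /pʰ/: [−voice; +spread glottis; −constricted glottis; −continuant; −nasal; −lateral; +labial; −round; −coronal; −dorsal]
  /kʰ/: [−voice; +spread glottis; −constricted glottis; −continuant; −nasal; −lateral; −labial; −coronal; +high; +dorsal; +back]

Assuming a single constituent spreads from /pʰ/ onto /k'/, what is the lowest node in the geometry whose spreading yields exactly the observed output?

Laryngeal

The alternation /k'/ → [kʰ] changes [spread glottis], [constricted glottis] and nothing else.
In this geometry the lowest node dominating all of them is Laryngeal: every daughter of Laryngeal dominates only a proper subset, so no lower node suffices.
Spreading Laryngeal from /pʰ/ overwrites each of those terminals with /pʰ/'s values, yielding exactly [kʰ].
Had Root spread, [dorsal], [labial] would have taken /pʰ/'s values; they stay as in /k'/, confirming the spreading constituent is exactly Laryngeal.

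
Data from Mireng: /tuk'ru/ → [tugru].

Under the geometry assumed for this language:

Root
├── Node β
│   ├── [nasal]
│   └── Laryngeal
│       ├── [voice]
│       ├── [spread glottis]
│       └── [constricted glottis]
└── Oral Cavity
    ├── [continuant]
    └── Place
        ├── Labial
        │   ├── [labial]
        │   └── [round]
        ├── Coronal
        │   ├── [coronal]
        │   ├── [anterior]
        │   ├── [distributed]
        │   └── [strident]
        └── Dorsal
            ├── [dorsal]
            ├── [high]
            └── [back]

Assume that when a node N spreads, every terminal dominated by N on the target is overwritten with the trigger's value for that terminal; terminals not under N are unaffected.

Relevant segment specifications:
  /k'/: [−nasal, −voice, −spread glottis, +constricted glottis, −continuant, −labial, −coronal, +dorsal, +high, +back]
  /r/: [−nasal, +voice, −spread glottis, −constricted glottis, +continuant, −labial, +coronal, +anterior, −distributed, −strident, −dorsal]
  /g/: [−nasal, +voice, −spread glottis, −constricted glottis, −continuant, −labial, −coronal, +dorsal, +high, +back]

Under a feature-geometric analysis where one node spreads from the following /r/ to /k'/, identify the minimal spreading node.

Laryngeal

/k'/ and [g] differ in [voice], [constricted glottis]; every other specified feature is identical.
These terminals are all dominated by Laryngeal, and no proper subconstituent of Laryngeal covers them all; Laryngeal is their lowest common ancestor.
Spreading Laryngeal from /r/ overwrites each of those terminals with /r/'s values, yielding exactly [g].
Features on which the two segments disagree outside Laryngeal, such as [dorsal], [coronal], are unchanged — nothing dominating them spread, and Laryngeal is the minimal sufficient constituent.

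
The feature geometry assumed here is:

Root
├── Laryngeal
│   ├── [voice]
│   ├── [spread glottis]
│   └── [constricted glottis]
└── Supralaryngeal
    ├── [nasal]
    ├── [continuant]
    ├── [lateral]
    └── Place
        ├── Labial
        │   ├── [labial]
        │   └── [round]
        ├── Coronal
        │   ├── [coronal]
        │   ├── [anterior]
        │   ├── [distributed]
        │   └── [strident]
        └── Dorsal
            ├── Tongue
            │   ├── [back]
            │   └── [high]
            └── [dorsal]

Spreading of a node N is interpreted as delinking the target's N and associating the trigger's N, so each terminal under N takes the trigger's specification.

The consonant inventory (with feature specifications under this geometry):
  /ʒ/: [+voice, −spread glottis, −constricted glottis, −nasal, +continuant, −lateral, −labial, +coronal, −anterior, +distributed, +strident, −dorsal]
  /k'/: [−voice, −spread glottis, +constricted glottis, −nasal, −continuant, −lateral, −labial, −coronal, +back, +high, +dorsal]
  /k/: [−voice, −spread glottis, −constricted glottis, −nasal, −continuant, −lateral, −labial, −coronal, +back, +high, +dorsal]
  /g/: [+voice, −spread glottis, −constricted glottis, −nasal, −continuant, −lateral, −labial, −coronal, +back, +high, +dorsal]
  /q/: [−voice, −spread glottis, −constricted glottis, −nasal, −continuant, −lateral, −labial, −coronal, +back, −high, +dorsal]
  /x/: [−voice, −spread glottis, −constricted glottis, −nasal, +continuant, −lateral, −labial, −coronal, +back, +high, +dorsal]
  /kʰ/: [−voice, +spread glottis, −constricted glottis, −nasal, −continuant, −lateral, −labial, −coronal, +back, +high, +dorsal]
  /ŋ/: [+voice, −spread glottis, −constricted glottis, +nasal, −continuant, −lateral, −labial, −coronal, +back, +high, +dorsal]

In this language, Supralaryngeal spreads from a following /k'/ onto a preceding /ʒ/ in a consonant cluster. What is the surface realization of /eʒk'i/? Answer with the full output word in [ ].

[egk'i]

Terminals under Supralaryngeal in this geometry: [nasal], [continuant], [lateral], [labial], [round], [coronal], [anterior], [distributed], [strident], [back], [high], [dorsal].
Spreading Supralaryngeal from /k'/ onto /ʒ/ replaces those values with /k'/'s: [−nasal], [−continuant], [−lateral], [−labial], [−coronal], [+back], [+high], [+dorsal]. Features outside Supralaryngeal ([voice], [spread glottis], [constricted glottis]) stay as in /ʒ/.
Among the inventory, only /g/ has exactly this specification, giving the surface form [egk'i].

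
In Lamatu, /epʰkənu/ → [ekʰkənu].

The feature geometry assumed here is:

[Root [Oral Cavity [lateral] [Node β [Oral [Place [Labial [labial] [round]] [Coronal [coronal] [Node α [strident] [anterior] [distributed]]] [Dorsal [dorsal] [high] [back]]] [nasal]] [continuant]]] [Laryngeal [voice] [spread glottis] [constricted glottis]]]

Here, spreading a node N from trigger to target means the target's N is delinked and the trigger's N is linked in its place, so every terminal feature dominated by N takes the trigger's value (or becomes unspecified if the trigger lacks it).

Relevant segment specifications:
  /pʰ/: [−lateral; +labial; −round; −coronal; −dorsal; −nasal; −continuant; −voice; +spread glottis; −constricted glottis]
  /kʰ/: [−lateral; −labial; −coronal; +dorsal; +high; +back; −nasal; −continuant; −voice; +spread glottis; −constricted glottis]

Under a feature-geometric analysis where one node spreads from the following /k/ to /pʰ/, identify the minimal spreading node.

Place

Feature comparison: [labial], [round], [dorsal], [high], [back] differ between /pʰ/ and [kʰ]; the remaining terminals match.
In this geometry the lowest node dominating all of them is Place: every daughter of Place dominates only a proper subset, so no lower node suffices.
Delinking /pʰ/'s Place and associating /k/'s Place gives precisely the feature bundle of [kʰ].
[spread glottis], a feature on which the two segments disagree outside Place, is unchanged — nothing dominating it spread, and Place is the minimal sufficient constituent.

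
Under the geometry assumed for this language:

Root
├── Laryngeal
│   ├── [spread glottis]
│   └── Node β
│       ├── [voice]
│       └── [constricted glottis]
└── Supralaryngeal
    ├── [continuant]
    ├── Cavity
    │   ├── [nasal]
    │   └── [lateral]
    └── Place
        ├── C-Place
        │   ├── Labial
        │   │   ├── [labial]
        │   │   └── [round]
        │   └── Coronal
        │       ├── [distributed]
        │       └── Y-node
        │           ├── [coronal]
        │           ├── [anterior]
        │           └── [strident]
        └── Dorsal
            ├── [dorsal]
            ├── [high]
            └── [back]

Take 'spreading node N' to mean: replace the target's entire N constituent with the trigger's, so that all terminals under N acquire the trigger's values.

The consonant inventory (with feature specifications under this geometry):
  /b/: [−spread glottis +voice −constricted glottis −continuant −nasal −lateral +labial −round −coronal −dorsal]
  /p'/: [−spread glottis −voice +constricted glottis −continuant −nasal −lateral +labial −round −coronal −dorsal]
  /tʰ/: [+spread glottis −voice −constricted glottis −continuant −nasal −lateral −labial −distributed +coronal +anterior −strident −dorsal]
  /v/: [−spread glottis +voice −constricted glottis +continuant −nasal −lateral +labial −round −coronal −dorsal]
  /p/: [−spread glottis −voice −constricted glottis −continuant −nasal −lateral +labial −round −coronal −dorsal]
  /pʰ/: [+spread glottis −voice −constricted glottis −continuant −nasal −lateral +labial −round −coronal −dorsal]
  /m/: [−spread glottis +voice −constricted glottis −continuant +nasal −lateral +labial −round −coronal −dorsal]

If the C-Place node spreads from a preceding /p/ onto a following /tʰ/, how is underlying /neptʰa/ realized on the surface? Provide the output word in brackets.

[neppʰa]

C-Place immediately or transitively dominates [labial], [round], [distributed], [coronal], [anterior], [strident].
After delinking /tʰ/'s C-Place and linking /p/'s, the affected terminals become [+labial], [−round], [−coronal]; [spread glottis], [voice], [constricted glottis], … (outside C-Place) are retained from /tʰ/.
This feature bundle is that of [pʰ], so /neptʰa/ surfaces as [neppʰa].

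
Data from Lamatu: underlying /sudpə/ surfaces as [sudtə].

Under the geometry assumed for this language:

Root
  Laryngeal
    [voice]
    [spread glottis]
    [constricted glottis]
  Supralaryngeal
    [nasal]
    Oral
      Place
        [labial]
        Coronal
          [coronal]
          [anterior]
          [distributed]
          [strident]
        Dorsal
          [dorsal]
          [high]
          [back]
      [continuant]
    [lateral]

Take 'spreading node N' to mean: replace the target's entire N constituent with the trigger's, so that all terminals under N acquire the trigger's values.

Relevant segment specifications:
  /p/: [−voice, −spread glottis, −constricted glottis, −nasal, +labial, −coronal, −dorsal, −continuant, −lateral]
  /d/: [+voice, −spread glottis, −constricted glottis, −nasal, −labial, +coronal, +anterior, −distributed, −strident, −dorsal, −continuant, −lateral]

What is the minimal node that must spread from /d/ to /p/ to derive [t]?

Place

The alternation /p/ → [t] changes [labial], [coronal], [anterior], [distributed], [strident] and nothing else.
The smallest constituent containing every changed terminal is Place — each of its daughters lacks at least one of the affected features.
Spreading Place from /d/ overwrites each of those terminals with /d/'s values, yielding exactly [t].
[voice], a feature on which the two segments disagree outside Place, is unchanged — nothing dominating it spread, and Place is the minimal sufficient constituent.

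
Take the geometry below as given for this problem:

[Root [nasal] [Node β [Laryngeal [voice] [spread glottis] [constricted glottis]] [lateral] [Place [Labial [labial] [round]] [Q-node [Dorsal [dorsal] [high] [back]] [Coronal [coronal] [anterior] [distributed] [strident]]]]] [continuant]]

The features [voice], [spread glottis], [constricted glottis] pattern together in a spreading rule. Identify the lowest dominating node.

Laryngeal

[voice]: Root / Node β / Laryngeal / [voice].
[spread glottis]: Root / Node β / Laryngeal / [spread glottis].
[constricted glottis]: Root / Node β / Laryngeal / [constricted glottis].
Laryngeal is the lowest common ancestor — every listed feature sits under it, and no single subconstituent of Laryngeal covers them all.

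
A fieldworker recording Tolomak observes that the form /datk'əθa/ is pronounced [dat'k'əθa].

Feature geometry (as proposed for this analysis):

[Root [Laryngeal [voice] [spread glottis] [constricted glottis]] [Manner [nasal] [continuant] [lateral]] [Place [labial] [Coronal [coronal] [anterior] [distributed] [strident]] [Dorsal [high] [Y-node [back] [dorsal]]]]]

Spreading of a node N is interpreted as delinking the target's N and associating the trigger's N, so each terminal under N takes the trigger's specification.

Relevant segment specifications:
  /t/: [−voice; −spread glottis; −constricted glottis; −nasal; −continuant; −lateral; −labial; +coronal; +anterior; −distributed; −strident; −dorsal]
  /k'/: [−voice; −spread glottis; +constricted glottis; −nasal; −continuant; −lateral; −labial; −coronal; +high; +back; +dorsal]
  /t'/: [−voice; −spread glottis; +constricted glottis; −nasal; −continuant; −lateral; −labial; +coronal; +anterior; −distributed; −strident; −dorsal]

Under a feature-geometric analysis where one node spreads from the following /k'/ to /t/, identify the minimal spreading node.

Comparing /t/ with its surface form [t'], the only feature that changes is [constricted glottis].
Since just one terminal is affected and it takes /k'/'s value, spreading the terminal [constricted glottis] alone is sufficient and minimal.
[coronal], [dorsal] stay as in /t/ although /k'/ differs there, so no node dominating them spread; among the remaining candidates [constricted glottis] is the lowest that derives the output.

[constricted glottis]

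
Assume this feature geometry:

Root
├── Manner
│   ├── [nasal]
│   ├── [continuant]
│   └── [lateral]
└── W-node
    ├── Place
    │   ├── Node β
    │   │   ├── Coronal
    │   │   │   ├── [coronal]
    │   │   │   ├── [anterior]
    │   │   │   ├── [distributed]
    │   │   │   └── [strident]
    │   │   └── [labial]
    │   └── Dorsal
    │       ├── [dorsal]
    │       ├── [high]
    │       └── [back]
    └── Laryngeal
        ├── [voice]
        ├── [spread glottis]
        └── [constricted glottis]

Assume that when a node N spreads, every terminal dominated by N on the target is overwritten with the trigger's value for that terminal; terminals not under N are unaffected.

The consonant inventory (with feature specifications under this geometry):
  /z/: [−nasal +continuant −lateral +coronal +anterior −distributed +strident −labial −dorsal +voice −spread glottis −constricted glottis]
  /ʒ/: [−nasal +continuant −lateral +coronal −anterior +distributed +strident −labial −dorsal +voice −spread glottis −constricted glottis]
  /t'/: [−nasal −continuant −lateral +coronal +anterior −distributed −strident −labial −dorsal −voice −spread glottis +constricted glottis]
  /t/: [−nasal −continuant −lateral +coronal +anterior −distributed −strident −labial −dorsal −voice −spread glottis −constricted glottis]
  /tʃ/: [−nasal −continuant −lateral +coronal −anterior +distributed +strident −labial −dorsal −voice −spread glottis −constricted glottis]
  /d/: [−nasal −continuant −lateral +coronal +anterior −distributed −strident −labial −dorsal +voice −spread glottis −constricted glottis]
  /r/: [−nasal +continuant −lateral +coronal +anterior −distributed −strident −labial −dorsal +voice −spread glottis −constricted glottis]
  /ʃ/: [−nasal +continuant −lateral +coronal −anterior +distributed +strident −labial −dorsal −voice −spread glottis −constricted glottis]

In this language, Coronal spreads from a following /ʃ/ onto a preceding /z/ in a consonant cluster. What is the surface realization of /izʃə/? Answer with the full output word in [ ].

[iʒʃə]

Coronal immediately or transitively dominates [coronal], [anterior], [distributed], [strident].
The target acquires /ʃ/'s values for everything under Coronal — [+coronal], [−anterior], [+distributed], [+strident] — while keeping its own [nasal], [continuant], [lateral], ….
Among the inventory, only /ʒ/ has exactly this specification, giving the surface form [iʒʃə].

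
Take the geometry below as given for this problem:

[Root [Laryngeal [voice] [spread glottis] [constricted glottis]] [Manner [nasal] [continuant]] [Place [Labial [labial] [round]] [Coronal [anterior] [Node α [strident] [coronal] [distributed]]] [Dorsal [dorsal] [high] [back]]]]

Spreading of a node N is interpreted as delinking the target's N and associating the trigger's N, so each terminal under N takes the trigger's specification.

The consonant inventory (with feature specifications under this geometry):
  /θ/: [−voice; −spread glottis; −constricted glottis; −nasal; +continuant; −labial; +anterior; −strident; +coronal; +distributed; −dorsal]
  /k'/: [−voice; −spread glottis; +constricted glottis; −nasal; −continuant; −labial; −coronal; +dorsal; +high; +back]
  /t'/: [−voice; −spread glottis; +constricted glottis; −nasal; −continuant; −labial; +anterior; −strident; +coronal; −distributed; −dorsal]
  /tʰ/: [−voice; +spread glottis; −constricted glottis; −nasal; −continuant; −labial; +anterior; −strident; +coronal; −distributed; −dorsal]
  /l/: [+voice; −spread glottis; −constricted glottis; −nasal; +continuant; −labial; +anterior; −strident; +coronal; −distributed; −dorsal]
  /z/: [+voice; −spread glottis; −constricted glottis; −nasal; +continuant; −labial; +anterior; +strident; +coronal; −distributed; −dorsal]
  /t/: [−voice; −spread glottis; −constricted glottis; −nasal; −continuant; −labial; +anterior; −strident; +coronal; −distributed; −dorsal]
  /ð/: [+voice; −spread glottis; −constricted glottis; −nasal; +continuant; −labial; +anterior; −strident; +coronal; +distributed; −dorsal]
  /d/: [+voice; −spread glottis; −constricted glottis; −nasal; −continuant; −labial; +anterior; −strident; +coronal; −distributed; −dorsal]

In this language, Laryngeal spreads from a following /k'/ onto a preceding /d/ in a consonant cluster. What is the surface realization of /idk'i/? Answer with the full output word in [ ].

[it'k'i]

The Laryngeal node dominates the terminals [voice], [spread glottis], [constricted glottis].
Spreading Laryngeal from /k'/ onto /d/ replaces those values with /k'/'s: [−voice], [−spread glottis], [+constricted glottis]. Features outside Laryngeal ([nasal], [continuant], [labial], …) stay as in /d/.
The resulting bundle matches /t'/ in the inventory; substituting it for /d/ gives [it'k'i].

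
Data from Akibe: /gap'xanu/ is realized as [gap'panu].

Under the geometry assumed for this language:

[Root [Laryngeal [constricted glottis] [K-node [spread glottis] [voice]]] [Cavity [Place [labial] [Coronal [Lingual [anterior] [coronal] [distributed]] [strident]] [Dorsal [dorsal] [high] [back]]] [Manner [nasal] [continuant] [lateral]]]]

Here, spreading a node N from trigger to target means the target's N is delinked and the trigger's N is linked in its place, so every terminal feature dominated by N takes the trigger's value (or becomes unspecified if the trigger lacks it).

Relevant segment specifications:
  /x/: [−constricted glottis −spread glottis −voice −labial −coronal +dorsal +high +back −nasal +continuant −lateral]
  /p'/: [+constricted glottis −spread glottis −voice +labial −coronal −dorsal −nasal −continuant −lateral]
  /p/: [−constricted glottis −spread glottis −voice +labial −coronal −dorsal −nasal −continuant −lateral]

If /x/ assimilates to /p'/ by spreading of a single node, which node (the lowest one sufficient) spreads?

The alternation /x/ → [p] changes [continuant], [labial], [dorsal], [high], [back] and nothing else.
In this geometry the lowest node dominating all of them is Cavity: every daughter of Cavity dominates only a proper subset, so no lower node suffices.
Spreading Cavity from /p'/ overwrites each of those terminals with /p'/'s values, yielding exactly [p].
[constricted glottis] — on which /p'/ differs from /x/ — is unchanged, so Root cannot have spread; the constituent is no larger than Cavity.

Cavity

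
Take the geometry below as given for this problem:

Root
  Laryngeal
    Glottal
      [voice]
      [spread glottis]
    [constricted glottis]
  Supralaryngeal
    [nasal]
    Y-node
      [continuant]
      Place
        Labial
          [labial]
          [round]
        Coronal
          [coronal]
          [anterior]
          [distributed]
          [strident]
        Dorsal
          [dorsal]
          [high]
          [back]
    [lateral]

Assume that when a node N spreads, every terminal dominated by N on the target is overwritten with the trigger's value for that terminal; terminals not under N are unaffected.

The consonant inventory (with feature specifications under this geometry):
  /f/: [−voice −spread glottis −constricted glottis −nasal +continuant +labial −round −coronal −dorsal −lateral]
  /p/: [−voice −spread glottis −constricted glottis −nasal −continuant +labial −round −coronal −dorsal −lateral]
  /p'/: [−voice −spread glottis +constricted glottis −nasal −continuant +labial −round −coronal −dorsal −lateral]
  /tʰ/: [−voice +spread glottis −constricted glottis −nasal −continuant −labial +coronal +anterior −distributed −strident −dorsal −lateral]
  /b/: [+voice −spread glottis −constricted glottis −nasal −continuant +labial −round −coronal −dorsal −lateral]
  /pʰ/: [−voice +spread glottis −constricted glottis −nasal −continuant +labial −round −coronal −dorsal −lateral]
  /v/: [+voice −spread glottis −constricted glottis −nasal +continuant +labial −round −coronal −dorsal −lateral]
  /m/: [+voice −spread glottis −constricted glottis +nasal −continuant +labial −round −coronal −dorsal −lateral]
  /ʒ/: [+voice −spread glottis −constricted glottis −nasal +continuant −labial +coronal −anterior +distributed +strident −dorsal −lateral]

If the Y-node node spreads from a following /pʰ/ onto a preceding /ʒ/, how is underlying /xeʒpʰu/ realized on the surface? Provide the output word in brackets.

[xebpʰu]

Y-node immediately or transitively dominates [continuant], [labial], [round], [coronal], [anterior], [distributed], [strident], [dorsal], [high], [back].
Spreading Y-node from /pʰ/ onto /ʒ/ replaces those values with /pʰ/'s: [−continuant], [+labial], [−round], [−coronal], [−dorsal]. Features outside Y-node ([voice], [spread glottis], [constricted glottis], …) stay as in /ʒ/.
The resulting bundle matches /b/ in the inventory; substituting it for /ʒ/ gives [xebpʰu].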